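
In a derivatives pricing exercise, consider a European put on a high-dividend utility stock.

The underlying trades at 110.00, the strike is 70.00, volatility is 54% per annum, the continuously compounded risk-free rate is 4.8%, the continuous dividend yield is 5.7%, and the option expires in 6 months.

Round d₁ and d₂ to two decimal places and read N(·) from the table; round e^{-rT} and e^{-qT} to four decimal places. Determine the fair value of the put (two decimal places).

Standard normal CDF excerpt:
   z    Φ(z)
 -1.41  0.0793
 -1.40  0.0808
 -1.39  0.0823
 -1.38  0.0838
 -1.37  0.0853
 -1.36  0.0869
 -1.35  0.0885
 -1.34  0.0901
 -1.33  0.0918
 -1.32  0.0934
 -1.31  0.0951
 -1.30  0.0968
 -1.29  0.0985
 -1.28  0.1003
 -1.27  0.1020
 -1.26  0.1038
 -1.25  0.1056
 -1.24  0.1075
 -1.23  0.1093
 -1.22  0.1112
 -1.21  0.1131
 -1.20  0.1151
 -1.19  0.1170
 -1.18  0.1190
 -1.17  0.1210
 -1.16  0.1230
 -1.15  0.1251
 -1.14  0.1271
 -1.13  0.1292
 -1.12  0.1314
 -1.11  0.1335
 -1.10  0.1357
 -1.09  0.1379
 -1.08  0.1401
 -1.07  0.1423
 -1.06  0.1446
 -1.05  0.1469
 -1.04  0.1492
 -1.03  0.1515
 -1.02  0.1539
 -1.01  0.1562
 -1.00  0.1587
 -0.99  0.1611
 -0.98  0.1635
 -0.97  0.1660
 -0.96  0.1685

1.88

σ√T = 0.54·√0.5 = 0.3818
d₁ = [ln(110/70) + (0.048 − 0.057 + 0.54²/2)·0.5] / 0.3818 = [0.4520 + 0.0684] / 0.3818 = 1.3628 ⇒ 1.36
d₂ = d₁ − σ√T = 1.3628 − 0.3818 = 0.9810 ⇒ 0.98
e^(−qT) = e^(−0.057·0.5) = 0.9719;  e^(−rT) = e^(−0.048·0.5) = 0.9763
N(−d₂) = N(-0.98) = 0.1635;  N(−d₁) = N(-1.36) = 0.0869
P = 70·0.9763·0.1635 − 110·0.9719·0.0869 = 11.1738 − 9.2904 = 1.8834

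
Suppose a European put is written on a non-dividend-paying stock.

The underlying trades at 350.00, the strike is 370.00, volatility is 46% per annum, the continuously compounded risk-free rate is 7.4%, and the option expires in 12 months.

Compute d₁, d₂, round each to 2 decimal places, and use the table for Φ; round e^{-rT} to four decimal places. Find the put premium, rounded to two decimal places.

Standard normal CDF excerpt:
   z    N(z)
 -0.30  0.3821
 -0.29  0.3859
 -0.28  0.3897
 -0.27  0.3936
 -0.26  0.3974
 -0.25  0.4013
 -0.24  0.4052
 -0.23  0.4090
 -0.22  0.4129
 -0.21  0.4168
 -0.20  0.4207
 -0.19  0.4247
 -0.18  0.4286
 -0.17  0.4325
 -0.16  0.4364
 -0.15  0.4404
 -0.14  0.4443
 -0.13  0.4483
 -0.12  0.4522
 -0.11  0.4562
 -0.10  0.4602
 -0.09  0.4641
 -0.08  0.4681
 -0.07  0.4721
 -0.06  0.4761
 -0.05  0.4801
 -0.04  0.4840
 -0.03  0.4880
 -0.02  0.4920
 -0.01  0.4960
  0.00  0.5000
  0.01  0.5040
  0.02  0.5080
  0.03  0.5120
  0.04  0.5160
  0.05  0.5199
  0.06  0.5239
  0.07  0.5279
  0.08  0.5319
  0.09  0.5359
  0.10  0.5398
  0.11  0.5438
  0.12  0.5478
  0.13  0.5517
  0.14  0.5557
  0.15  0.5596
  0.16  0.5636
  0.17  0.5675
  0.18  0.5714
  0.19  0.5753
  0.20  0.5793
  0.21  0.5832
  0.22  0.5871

59.92

σ√T = 0.46 × 1.0000 = 0.4600
d₁ = [ln(350/370) + (0.074 + ½·0.46²)·1] / (σ√T) = (-0.0556 + 0.1798) / 0.4600 = 0.2701 which rounds to 0.27
d₂ = 0.2701 − 0.4600 = -0.1899 which rounds to -0.19
exp(−rT) = exp(−0.074·1) = 0.9287
P = 370·0.9287·N(0.19) − 350·N(-0.27) = 370·0.9287·0.5753 − 350·0.3936 = 197.6840 − 137.7600 = 59.9240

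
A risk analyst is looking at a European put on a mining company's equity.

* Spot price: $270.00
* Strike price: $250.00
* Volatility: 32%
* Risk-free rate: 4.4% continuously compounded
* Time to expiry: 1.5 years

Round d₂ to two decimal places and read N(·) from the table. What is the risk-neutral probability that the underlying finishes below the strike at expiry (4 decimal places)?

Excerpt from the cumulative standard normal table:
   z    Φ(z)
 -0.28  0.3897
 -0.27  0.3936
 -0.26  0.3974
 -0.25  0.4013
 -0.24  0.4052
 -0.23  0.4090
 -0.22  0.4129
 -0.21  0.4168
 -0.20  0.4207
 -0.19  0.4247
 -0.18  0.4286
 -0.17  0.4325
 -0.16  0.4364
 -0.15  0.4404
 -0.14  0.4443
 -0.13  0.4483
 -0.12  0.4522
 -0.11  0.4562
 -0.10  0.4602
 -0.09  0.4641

0.4325

σ√T = 0.32 × 1.2247 = 0.3919
d₁ = [ln(270/250) + (0.044 + ½·0.32²)·1.5] / (σ√T) = (0.0770 + 0.1428) / 0.3919 = 0.5607 ≈ 0.56
d₂ = 0.5607 − 0.3919 = 0.1688 ≈ 0.17
Pr(exercise) under Q = N(−d₂) = N(-0.17) = 0.4325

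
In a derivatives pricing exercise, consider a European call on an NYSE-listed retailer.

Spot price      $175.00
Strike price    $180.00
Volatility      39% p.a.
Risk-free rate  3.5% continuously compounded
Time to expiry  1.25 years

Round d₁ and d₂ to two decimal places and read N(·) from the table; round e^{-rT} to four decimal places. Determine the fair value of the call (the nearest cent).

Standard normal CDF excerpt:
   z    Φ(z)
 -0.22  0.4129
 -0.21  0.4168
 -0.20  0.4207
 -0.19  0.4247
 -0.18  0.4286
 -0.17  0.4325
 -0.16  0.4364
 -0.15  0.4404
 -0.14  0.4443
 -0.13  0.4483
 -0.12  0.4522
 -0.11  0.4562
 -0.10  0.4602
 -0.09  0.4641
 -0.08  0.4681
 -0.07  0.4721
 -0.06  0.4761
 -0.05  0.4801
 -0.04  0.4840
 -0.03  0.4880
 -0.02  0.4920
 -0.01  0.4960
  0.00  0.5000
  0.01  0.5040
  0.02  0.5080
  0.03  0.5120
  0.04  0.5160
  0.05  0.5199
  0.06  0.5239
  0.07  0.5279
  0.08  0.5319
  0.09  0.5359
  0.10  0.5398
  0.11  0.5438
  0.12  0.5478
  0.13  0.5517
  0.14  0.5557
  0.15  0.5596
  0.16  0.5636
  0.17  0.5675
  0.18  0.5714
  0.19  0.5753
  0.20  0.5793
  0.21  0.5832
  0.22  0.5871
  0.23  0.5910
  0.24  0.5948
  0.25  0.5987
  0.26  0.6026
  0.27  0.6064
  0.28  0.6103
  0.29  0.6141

$30.93

σ√T = 0.39 × 1.1180 = 0.4360
d₁ = [ln(175/180) + (0.035 + 0.39²/2)·1.25] / 0.4360 = [-0.0282 + 0.1388] / 0.4360 = 0.2537 which rounds to 0.25
d₂ = d₁ − σ√T = 0.2537 − 0.4360 = -0.1823 which rounds to -0.18
e^(−rT) = e^(−0.035·1.25) = 0.9572
C = 175·N(0.25) − 180·0.9572·N(-0.18) = 175·0.5987 − 180·0.9572·0.4286 = 104.7725 − 73.8461 = 30.9264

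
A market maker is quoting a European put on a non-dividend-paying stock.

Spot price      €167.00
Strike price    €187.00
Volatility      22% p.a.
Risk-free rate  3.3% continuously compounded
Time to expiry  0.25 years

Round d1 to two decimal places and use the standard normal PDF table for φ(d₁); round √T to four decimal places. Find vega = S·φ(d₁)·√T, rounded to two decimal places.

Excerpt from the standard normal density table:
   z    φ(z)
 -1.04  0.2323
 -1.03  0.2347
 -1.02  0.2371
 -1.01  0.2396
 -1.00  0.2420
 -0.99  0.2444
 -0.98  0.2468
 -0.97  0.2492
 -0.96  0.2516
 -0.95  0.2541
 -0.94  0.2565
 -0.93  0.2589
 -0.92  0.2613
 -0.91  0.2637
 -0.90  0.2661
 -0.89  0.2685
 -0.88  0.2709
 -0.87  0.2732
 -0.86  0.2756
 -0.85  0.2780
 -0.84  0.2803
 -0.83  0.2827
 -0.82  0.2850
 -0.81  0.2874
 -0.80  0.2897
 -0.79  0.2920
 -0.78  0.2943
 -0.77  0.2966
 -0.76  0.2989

T = 0.25;  σ√T = 0.1100
d₁ = [ln(167/187) + (0.033 + 0.22²/2)·0.25] / 0.1100 = [-0.1131 + 0.0143] / 0.1100 = -0.8983 ≈ -0.90
√T = √0.25 = 0.5000
φ(d₁) = φ(-0.90) = 0.2661
vega = S·φ(d₁)·√T = 167·0.2661·0.5000 = 22.2193

22.22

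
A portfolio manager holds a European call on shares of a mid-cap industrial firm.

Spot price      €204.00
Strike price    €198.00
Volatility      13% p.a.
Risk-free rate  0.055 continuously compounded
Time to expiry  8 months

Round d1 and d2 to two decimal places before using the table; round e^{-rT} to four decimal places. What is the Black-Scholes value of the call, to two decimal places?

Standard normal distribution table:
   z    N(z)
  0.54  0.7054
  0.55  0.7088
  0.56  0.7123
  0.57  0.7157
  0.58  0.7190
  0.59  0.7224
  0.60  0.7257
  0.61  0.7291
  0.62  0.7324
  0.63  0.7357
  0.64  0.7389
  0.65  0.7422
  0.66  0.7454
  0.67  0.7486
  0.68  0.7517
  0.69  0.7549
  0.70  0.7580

€16.74

σ√T = 0.13·√0.6667 = 0.1061
d₁ = [ln(204/198) + (0.055 + 0.13²/2)·0.6667] / 0.1061 = [0.0299 + 0.0423] / 0.1061 = 0.6798 ≈ 0.68
d₂ = d₁ − σ√T = 0.6798 − 0.1061 = 0.5736 ≈ 0.57
e^(−rT) = e^(−0.055·0.6667) = 0.9640
N(d₁) = N(0.68) = 0.7517;  N(d₂) = N(0.57) = 0.7157
C = 204·0.7517 − 198·0.9640·0.7157 = 153.3468 − 136.6071 = 16.7397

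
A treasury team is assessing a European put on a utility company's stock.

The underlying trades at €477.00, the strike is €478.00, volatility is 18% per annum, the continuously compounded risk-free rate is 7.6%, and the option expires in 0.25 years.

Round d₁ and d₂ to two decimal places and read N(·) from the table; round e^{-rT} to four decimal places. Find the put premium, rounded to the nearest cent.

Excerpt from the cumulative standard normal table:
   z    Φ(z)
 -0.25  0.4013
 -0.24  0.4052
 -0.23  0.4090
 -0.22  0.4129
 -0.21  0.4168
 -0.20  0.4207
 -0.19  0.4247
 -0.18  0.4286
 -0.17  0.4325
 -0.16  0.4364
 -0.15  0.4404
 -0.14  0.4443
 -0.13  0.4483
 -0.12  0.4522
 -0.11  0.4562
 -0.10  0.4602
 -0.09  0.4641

€13.29

T = 0.25;  σ√T = 0.0900
d₁ = [ln(477/478) + (0.076 + ½·0.18²)·0.25] / (σ√T) = (-0.0021 + 0.0231) / 0.0900 = 0.2328 ⇒ 0.23
d₂ = 0.2328 − 0.0900 = 0.1428 ⇒ 0.14
exp(−rT) = exp(−0.076·0.25) = 0.9812
P = 478·0.9812·N(-0.14) − 477·N(-0.23) = 478·0.9812·0.4443 − 477·0.4090 = 208.3827 − 195.0930 = 13.2897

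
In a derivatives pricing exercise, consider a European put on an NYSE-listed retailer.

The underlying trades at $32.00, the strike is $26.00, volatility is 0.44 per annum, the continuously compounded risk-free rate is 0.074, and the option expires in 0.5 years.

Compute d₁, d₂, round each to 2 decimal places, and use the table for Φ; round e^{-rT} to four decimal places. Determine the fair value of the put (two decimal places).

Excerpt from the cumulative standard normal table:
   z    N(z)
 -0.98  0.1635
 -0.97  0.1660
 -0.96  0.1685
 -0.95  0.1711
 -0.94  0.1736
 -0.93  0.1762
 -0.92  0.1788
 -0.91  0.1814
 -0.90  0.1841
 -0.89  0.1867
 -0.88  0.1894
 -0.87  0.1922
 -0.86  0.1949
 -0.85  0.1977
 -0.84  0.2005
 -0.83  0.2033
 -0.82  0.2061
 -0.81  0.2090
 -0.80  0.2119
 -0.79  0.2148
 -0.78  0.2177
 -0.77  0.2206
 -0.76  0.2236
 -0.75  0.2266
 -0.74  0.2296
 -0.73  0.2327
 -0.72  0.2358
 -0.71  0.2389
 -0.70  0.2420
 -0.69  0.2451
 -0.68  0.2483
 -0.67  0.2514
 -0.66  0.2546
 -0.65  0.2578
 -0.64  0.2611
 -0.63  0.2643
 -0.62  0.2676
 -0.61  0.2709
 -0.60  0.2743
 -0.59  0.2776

$1.07

σ√T = 0.44 × 0.7071 = 0.3111
d₁ = [ln(32/26) + (0.074 + 0.44²/2)·0.5] / 0.3111 = [0.2076 + 0.0854] / 0.3111 = 0.9419 ⇒ 0.94
d₂ = d₁ − σ√T = 0.9419 − 0.3111 = 0.6307 ⇒ 0.63
exp(−rT) = exp(−0.074·0.5) = 0.9637
P = 26·0.9637·N(-0.63) − 32·N(-0.94) = 26·0.9637·0.2643 − 32·0.1736 = 6.6224 − 5.5552 = 1.0672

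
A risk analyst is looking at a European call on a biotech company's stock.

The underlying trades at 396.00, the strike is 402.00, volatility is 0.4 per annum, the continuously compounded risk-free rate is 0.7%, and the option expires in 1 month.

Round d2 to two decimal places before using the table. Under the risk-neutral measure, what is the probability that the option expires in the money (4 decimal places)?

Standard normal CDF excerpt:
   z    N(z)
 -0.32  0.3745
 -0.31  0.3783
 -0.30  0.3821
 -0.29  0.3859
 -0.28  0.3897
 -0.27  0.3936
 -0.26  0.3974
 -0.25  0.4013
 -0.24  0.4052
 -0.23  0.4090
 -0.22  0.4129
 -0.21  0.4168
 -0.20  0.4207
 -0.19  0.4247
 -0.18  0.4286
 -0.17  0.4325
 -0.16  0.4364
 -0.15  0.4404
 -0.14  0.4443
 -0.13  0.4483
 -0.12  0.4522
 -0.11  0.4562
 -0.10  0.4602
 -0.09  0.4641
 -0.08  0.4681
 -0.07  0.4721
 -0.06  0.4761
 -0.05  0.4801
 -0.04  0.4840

0.4286

σ√T = 0.4·√0.08333 = 0.1155
d₁ = [ln(396/402) + (0.007 + ½·0.4²)·0.08333] / (σ√T) = (-0.0150 + 0.0073) / 0.1155 = -0.0674 → -0.07
d₂ = -0.0674 − 0.1155 = -0.1829 → -0.18
Risk-neutral Pr[S_T > K] = N(d₂) = N(-0.18) = 0.4286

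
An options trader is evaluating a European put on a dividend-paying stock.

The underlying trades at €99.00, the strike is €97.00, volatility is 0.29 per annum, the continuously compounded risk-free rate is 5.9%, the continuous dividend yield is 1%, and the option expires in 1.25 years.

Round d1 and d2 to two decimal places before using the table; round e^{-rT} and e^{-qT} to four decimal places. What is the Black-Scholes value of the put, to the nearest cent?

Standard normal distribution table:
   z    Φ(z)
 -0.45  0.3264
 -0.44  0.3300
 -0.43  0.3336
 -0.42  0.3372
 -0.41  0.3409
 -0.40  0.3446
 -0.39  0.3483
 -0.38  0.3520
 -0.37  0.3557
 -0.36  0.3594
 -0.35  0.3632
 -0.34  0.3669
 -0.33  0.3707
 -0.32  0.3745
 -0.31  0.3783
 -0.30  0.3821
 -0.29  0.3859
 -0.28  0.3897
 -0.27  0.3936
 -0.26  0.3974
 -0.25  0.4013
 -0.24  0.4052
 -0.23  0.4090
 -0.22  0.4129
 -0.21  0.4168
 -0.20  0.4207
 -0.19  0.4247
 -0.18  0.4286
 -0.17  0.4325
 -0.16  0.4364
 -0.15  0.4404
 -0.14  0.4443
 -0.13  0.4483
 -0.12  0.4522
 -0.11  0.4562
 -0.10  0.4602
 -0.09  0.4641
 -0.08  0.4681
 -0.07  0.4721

€8.49

σ√T = 0.29·√1.25 = 0.3242
d₁ = [ln(99/97) + (0.059 − 0.01 + 0.29²/2)·1.25] / 0.3242 = [0.0204 + 0.1138] / 0.3242 = 0.4140 ⇒ 0.41
d₂ = d₁ − σ√T = 0.4140 − 0.3242 = 0.0897 ⇒ 0.09
exp(−qT) = exp(−0.01·1.25) = 0.9876;  exp(−rT) = exp(−0.059·1.25) = 0.9289
P = 97·0.9289·N(-0.09) − 99·0.9876·N(-0.41) = 97·0.9289·0.4641 − 99·0.9876·0.3409 = 41.8169 − 33.3306 = 8.4863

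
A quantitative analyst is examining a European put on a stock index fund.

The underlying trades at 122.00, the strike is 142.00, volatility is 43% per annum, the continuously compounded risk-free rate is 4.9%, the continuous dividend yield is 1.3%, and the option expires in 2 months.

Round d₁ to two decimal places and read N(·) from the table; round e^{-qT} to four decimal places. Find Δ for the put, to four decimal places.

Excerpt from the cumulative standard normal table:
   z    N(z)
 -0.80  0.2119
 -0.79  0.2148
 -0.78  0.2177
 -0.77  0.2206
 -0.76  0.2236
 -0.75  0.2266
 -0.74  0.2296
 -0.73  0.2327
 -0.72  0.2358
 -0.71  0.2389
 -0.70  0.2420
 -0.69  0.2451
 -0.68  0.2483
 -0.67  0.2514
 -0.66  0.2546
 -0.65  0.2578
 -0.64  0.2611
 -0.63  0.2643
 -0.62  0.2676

-0.7687

σ√T = 0.43·√0.1667 = 0.1755
ln(S/K) + (r − q + σ²/2)T = ln(122/142) + (0.049 − 0.013 + 0.43²/2)·0.1667 = -0.1518 + 0.0214 = -0.1304
d₁ = -0.1304 / 0.1755 = -0.7428 → -0.74
N(d₁) = N(-0.74) = 0.2296
Δ_put = exp(−qT)·(N(d₁) − 1) = 0.9978·(0.2296 − 1) = -0.7687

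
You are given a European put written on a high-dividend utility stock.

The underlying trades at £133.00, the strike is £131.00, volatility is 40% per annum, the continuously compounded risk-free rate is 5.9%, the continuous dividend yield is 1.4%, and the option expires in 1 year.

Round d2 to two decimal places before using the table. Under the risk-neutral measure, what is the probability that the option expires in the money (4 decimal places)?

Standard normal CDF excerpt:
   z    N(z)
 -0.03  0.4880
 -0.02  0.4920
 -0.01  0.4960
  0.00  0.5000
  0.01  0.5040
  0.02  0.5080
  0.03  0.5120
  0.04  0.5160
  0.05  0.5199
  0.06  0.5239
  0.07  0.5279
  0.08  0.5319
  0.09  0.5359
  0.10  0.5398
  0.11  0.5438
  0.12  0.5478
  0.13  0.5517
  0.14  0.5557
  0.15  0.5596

0.5199

σ√T = 0.4·√1 = 0.4000
d₁ = [ln(133/131) + (0.059 − 0.014 + ½·0.4²)·1] / (σ√T) = (0.0152 + 0.1250) / 0.4000 = 0.3504 which rounds to 0.35
d₂ = 0.3504 − 0.4000 = -0.0496 which rounds to -0.05
Risk-neutral Pr[S_T < K] = N(−d₂) = N(0.05) = 0.5199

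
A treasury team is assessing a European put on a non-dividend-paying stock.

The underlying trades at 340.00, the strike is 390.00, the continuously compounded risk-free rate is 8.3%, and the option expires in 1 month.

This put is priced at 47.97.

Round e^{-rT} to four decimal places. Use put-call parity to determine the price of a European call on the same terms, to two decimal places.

0.66

e^(−rT) = e^(−0.083·0.08333) = 0.9931
Put-call parity: C − P = S − K·e^(−rT) = 340 − 390·0.9931 = 340 − 387.3090 = -47.3090
C = P + (C − P) = 47.97 + (-47.3090) = 0.6610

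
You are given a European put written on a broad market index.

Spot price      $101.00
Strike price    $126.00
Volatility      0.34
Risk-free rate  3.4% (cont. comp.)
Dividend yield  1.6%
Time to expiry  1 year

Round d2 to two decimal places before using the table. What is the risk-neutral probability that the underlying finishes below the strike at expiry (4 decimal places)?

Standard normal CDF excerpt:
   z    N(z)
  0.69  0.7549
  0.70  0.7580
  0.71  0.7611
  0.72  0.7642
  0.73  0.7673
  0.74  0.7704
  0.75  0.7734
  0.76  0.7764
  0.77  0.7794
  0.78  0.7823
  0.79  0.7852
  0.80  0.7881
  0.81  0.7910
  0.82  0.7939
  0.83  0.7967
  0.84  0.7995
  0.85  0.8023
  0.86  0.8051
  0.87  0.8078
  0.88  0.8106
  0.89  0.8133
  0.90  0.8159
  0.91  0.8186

σ√T = 0.34 × 1.0000 = 0.3400
d₁ = [ln(101/126) + (0.034 − 0.016 + 0.34²/2)·1] / 0.3400 = [-0.2212 + 0.0758] / 0.3400 = -0.4275 which rounds to -0.43
d₂ = d₁ − σ√T = -0.4275 − 0.3400 = -0.7675 which rounds to -0.77
Risk-neutral Pr[S_T < K] = N(−d₂) = N(0.77) = 0.7794

0.7794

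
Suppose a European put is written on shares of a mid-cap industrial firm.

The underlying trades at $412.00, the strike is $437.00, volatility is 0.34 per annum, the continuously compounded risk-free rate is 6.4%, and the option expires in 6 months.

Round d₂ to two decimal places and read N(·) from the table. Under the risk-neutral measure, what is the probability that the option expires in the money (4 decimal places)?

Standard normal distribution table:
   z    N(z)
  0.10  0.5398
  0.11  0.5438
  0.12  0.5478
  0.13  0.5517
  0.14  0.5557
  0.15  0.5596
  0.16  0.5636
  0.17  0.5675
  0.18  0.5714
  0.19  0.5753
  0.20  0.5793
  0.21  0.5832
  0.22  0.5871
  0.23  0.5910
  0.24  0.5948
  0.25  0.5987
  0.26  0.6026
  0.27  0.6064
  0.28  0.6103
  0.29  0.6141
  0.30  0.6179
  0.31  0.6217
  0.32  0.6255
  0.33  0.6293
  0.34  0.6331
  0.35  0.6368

0.5910

σ√T = 0.34 × 0.7071 = 0.2404
d₁ = [ln(412/437) + (0.064 + 0.34²/2)·0.5] / 0.2404 = [-0.0589 + 0.0609] / 0.2404 = 0.0083 ≈ 0.01
d₂ = d₁ − σ√T = 0.0083 − 0.2404 = -0.2321 ≈ -0.23
Risk-neutral Pr[S_T < K] = N(−d₂) = N(0.23) = 0.5910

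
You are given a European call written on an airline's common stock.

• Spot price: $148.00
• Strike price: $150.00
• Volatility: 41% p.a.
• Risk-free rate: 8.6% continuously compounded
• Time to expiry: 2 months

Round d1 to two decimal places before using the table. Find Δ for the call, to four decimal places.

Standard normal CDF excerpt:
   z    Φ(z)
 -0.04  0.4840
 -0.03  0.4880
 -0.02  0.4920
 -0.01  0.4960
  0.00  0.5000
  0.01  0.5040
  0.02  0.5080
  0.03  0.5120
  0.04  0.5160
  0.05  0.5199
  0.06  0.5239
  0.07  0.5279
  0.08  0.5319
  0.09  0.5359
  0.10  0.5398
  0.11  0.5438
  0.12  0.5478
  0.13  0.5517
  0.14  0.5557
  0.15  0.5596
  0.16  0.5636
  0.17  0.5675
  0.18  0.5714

σ√T = 0.41·√0.1667 = 0.1674
ln(S/K) + (r + σ²/2)T = ln(148/150) + (0.086 + 0.41²/2)·0.1667 = -0.0134 + 0.0283 = 0.0149
d₁ = 0.0149 / 0.1674 = 0.0891 → 0.09
N(d₁) = N(0.09) = 0.5359
Δ_call = N(d₁) = 0.5359

0.5359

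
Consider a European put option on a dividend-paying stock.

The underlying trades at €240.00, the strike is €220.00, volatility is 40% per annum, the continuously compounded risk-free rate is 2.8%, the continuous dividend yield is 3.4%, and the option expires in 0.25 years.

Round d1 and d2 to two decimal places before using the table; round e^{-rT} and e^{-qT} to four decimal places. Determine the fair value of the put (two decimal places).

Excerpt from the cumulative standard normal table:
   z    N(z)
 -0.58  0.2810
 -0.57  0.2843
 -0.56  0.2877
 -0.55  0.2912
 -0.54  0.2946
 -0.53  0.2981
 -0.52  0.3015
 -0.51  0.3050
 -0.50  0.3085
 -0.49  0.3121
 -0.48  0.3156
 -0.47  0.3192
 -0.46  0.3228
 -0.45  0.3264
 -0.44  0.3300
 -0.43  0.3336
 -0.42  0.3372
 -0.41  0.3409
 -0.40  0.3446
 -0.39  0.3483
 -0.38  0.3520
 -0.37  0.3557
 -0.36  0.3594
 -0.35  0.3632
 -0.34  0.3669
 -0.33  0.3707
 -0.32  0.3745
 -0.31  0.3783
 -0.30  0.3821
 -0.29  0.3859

€10.05

T = 0.25;  σ√T = 0.2000
ln(S/K) + (r − q + σ²/2)T = ln(240/220) + (0.028 − 0.034 + 0.4²/2)·0.25 = 0.0870 + 0.0185 = 0.1055
d₁ = 0.1055 / 0.2000 = 0.5276 → 0.53
d₂ = d₁ − σ√T = 0.5276 − 0.2000 = 0.3276 → 0.33
e^(−qT) = e^(−0.034·0.25) = 0.9915;  e^(−rT) = e^(−0.028·0.25) = 0.9930
N(−d₂) = N(-0.33) = 0.3707;  N(−d₁) = N(-0.53) = 0.2981
P = 220·0.9930·0.3707 − 240·0.9915·0.2981 = 80.9831 − 70.9359 = 10.0472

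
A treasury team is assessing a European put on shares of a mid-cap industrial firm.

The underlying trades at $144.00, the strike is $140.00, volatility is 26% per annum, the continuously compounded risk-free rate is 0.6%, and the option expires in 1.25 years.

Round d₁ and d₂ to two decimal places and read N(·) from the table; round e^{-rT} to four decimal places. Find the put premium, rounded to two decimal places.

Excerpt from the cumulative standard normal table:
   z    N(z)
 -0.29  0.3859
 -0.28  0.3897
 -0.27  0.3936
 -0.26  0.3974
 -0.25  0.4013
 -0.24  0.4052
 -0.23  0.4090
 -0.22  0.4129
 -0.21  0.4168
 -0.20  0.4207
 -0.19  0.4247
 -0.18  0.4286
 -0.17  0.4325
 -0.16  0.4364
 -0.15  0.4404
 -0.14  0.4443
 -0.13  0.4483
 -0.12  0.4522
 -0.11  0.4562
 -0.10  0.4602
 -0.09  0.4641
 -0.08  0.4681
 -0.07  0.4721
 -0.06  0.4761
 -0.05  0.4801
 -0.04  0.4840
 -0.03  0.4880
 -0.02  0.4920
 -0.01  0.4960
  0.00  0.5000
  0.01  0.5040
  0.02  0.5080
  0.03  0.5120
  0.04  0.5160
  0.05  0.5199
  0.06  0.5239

$13.91

σ√T = 0.26 × 1.1180 = 0.2907
ln(S/K) + (r + σ²/2)T = ln(144/140) + (0.006 + 0.26²/2)·1.25 = 0.0282 + 0.0498 = 0.0779
d₁ = 0.0779 / 0.2907 = 0.2681 which rounds to 0.27
d₂ = d₁ − σ√T = 0.2681 − 0.2907 = -0.0226 which rounds to -0.02
e^(−rT) = e^(−0.006·1.25) = 0.9925
P = 140·0.9925·N(0.02) − 144·N(-0.27) = 140·0.9925·0.5080 − 144·0.3936 = 70.5866 − 56.6784 = 13.9082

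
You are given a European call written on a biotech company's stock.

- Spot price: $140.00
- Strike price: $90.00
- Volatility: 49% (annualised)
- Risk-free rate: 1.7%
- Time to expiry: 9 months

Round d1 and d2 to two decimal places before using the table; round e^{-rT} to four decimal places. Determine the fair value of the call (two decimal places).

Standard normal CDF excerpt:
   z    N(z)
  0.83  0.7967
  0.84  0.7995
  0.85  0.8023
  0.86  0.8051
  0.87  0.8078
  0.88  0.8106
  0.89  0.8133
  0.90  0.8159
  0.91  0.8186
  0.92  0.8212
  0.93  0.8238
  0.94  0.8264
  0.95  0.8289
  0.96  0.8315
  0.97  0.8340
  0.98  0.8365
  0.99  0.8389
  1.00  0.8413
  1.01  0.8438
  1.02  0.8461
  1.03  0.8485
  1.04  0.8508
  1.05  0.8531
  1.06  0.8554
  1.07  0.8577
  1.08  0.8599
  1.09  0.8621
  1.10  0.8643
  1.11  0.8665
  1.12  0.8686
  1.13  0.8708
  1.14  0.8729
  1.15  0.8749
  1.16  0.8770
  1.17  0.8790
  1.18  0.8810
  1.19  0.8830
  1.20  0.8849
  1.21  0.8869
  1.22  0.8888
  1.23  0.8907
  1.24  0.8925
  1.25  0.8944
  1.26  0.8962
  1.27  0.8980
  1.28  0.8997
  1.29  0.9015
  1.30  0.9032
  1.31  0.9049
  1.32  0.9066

σ√T = 0.49 × 0.8660 = 0.4244
d₁ = [ln(140/90) + (0.017 + ½·0.49²)·0.75] / (σ√T) = (0.4418 + 0.1028) / 0.4244 = 1.2834 ⇒ 1.28
d₂ = 1.2834 − 0.4244 = 0.8591 ⇒ 0.86
exp(−rT) = exp(−0.017·0.75) = 0.9873
N(d₁) = N(1.28) = 0.8997;  N(d₂) = N(0.86) = 0.8051
C = 140·0.8997 − 90·0.9873·0.8051 = 125.9580 − 71.5388 = 54.4192

$54.42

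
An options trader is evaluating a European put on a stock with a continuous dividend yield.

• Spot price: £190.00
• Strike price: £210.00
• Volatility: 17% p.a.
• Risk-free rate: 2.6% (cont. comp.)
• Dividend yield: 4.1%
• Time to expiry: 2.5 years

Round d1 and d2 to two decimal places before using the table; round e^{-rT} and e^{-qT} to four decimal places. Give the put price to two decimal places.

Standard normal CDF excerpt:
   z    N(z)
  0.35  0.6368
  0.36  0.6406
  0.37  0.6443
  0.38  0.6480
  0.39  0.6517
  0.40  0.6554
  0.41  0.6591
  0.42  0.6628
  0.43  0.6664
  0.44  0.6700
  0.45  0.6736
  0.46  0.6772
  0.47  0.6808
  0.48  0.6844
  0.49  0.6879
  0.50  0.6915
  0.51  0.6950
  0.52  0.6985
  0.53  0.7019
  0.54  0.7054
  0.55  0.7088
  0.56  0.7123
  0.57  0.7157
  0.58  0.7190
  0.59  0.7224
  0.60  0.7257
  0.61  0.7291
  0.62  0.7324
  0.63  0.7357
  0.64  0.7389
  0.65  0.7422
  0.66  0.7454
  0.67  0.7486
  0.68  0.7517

£34.93

σ√T = 0.17 × 1.5811 = 0.2688
d₁ = [ln(190/210) + (0.026 − 0.041 + 0.17²/2)·2.5] / 0.2688 = [-0.1001 − 0.0014] / 0.2688 = -0.3775 which rounds to -0.38
d₂ = d₁ − σ√T = -0.3775 − 0.2688 = -0.6463 which rounds to -0.65
e^(−qT) = e^(−0.041·2.5) = 0.9026;  e^(−rT) = e^(−0.026·2.5) = 0.9371
N(−d₂) = N(0.65) = 0.7422;  N(−d₁) = N(0.38) = 0.6480
P = 210·0.9371·0.7422 − 190·0.9026·0.6480 = 146.0583 − 111.1281 = 34.9302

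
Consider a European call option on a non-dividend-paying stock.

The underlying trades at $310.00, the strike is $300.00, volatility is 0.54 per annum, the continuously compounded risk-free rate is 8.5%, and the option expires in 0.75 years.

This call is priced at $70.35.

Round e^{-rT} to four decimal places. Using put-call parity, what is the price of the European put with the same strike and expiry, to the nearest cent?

$41.81

exp(−rT) = exp(−0.085·0.75) = 0.9382
Put-call parity: C − P = S − K·e^(−rT) = 310 − 300·0.9382 = 310 − 281.4600 = 28.5400
P = C − (C − P) = 70.35 − (28.5400) = 41.8100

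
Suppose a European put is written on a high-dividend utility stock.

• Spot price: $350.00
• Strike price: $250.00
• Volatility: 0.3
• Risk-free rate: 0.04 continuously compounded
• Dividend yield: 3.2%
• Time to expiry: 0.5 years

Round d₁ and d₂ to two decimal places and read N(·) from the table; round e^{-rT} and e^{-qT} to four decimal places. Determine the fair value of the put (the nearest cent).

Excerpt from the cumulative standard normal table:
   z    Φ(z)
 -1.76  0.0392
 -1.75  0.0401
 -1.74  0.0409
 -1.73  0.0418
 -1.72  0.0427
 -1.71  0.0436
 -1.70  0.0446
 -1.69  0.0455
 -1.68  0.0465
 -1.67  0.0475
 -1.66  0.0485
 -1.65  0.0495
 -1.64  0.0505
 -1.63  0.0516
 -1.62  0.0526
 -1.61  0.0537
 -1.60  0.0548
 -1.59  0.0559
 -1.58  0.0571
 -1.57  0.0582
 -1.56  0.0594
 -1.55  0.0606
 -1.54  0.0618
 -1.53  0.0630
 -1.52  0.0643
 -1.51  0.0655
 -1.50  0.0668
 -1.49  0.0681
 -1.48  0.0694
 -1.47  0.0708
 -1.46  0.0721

σ√T = 0.3 × 0.7071 = 0.2121
d₁ = [ln(350/250) + (0.04 − 0.032 + 0.3²/2)·0.5] / 0.2121 = [0.3365 + 0.0265] / 0.2121 = 1.7111 → 1.71
d₂ = d₁ − σ√T = 1.7111 − 0.2121 = 1.4989 → 1.50
exp(−qT) = exp(−0.032·0.5) = 0.9841;  exp(−rT) = exp(−0.04·0.5) = 0.9802
N(−d₂) = N(-1.50) = 0.0668;  N(−d₁) = N(-1.71) = 0.0436
P = 250·0.9802·0.0668 − 350·0.9841·0.0436 = 16.3693 − 15.0174 = 1.3520

$1.35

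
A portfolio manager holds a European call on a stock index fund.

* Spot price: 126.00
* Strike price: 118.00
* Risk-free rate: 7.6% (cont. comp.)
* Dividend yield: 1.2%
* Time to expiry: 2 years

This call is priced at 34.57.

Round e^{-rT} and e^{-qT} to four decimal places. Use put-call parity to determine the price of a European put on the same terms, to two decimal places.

12.92

exp(−qT) = exp(−0.012·2) = 0.9763;  exp(−rT) = exp(−0.076·2) = 0.8590
Put-call parity: C − P = S·e^(−qT) − K·e^(−rT) = 126·0.9763 − 118·0.8590 = 123.0138 − 101.3620 = 21.6518
P = C − (C − P) = 34.57 − (21.6518) = 12.9182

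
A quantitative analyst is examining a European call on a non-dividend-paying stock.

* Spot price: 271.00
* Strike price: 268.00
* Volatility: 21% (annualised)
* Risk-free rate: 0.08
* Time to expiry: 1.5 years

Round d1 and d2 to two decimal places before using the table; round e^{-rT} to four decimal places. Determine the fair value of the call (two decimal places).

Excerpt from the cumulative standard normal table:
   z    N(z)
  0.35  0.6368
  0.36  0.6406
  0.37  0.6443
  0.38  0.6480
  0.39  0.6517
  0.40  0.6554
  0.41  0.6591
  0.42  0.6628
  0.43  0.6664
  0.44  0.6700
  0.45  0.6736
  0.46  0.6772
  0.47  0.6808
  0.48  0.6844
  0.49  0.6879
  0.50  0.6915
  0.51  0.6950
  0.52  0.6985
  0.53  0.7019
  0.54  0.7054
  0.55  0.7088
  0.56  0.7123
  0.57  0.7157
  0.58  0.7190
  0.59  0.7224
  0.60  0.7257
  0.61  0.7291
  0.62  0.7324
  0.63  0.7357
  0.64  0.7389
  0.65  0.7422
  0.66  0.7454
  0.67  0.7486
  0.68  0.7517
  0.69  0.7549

46.22

T = 1.5;  σ√T = 0.2572
d₁ = [ln(271/268) + (0.08 + ½·0.21²)·1.5] / (σ√T) = (0.0111 + 0.1531) / 0.2572 = 0.6384 ≈ 0.64
d₂ = 0.6384 − 0.2572 = 0.3813 ≈ 0.38
e^(−rT) = e^(−0.08·1.5) = 0.8869
C = 271·N(0.64) − 268·0.8869·N(0.38) = 271·0.7389 − 268·0.8869·0.6480 = 200.2419 − 154.0226 = 46.2193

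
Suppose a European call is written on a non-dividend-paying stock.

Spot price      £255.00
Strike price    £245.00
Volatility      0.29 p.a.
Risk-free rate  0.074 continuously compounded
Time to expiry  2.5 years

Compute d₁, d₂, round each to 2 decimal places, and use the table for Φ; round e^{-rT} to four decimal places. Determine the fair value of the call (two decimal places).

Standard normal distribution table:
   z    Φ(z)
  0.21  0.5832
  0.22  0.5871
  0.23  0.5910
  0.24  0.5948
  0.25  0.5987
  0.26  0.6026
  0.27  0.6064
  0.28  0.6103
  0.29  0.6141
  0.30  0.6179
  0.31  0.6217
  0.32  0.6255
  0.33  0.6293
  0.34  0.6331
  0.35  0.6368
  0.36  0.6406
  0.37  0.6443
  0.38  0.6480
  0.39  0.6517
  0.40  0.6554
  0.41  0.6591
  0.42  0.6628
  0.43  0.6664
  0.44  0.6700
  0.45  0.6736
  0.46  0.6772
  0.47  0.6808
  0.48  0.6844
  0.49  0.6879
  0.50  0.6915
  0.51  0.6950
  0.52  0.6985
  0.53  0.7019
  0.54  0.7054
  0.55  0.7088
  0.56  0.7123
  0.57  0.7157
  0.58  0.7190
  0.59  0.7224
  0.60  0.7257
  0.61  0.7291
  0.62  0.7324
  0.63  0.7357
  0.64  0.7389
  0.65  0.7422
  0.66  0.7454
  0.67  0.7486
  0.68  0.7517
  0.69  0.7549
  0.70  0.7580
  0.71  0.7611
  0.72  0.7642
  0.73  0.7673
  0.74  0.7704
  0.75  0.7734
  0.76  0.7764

£72.17

σ√T = 0.29·√2.5 = 0.4585
d₁ = [ln(255/245) + (0.074 + ½·0.29²)·2.5] / (σ√T) = (0.0400 + 0.2901) / 0.4585 = 0.7200 ≈ 0.72
d₂ = 0.7200 − 0.4585 = 0.2614 ≈ 0.26
e^(−rT) = e^(−0.074·2.5) = 0.8311
N(d₁) = N(0.72) = 0.7642;  N(d₂) = N(0.26) = 0.6026
C = 255·0.7642 − 245·0.8311·0.6026 = 194.8710 − 122.7011 = 72.1699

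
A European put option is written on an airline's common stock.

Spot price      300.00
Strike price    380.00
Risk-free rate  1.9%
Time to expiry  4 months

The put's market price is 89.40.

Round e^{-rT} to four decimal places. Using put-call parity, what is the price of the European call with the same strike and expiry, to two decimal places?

exp(−rT) = exp(−0.019·0.3333) = 0.9937
Put-call parity: C − P = S − K·e^(−rT) = 300 − 380·0.9937 = 300 − 377.6060 = -77.6060
C = P + (C − P) = 89.40 + (-77.6060) = 11.7940

11.79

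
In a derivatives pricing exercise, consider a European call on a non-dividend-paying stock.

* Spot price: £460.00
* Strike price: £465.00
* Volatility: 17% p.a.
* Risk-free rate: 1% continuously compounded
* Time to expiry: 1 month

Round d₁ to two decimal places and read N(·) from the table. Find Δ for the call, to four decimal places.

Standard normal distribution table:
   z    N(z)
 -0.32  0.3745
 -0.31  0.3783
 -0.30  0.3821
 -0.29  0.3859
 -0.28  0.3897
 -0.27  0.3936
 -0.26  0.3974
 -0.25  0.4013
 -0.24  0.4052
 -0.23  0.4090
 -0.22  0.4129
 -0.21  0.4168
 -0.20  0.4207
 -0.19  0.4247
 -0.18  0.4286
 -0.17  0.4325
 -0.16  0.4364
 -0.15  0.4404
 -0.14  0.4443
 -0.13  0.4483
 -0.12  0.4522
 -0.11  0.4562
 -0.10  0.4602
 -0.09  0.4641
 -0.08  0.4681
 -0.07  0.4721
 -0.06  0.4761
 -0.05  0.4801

0.4286

T = 0.08333;  σ√T = 0.0491
d₁ = [ln(460/465) + (0.01 + 0.17²/2)·0.08333] / 0.0491 = [-0.0108 + 0.0020] / 0.0491 = -0.1788 which rounds to -0.18
N(d₁) = N(-0.18) = 0.4286
Δ_call = N(d₁) = 0.4286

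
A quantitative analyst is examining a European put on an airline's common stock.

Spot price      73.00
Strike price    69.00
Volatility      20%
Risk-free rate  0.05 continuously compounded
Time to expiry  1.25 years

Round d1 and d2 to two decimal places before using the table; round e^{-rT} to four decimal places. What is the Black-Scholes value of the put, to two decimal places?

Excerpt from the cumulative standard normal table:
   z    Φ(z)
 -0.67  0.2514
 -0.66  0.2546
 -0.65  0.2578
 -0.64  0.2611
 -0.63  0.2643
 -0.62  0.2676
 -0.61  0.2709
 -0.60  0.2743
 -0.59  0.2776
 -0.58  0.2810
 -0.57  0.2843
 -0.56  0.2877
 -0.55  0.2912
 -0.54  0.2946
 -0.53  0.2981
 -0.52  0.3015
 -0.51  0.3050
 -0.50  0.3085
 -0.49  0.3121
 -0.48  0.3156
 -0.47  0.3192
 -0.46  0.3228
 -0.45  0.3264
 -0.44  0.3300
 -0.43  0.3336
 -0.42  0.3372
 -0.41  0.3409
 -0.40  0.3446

2.80

σ√T = 0.2·√1.25 = 0.2236
d₁ = [ln(73/69) + (0.05 + ½·0.2²)·1.25] / (σ√T) = (0.0564 + 0.0875) / 0.2236 = 0.6433 ≈ 0.64
d₂ = 0.6433 − 0.2236 = 0.4197 ≈ 0.42
exp(−rT) = exp(−0.05·1.25) = 0.9394
P = 69·0.9394·N(-0.42) − 73·N(-0.64) = 69·0.9394·0.3372 − 73·0.2611 = 21.8568 − 19.0603 = 2.7965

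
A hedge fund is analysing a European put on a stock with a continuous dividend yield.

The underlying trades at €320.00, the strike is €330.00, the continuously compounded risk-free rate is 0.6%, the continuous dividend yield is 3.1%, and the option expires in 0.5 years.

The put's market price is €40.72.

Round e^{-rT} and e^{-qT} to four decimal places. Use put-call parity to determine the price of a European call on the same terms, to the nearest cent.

€26.78

exp(−qT) = exp(−0.031·0.5) = 0.9846;  exp(−rT) = exp(−0.006·0.5) = 0.9970
Put-call parity: C − P = S·e^(−qT) − K·e^(−rT) = 320·0.9846 − 330·0.9970 = 315.0720 − 329.0100 = -13.9380
C = P + (C − P) = 40.72 + (-13.9380) = 26.7820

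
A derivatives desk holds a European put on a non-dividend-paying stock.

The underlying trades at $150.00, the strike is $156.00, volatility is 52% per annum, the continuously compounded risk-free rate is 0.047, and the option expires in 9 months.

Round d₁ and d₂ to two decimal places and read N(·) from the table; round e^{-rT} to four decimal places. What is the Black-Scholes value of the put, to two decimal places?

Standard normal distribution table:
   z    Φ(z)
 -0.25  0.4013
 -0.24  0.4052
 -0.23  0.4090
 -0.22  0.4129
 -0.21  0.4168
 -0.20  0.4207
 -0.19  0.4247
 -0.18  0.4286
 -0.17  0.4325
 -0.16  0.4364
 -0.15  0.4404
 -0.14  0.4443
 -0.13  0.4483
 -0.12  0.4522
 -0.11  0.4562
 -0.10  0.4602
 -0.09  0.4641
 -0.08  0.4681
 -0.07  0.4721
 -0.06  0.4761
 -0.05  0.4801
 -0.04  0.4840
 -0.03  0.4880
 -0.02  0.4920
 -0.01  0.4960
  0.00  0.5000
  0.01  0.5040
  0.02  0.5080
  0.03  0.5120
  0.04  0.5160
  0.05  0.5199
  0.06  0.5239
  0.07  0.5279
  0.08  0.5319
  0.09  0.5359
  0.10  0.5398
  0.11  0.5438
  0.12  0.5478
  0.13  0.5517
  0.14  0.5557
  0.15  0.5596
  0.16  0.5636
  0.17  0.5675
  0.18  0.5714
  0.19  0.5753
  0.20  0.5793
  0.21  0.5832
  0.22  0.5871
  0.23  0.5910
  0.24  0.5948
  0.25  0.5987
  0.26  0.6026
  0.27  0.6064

σ√T = 0.52 × 0.8660 = 0.4503
d₁ = [ln(150/156) + (0.047 + 0.52²/2)·0.75] / 0.4503 = [-0.0392 + 0.1367] / 0.4503 = 0.2163 which rounds to 0.22
d₂ = d₁ − σ√T = 0.2163 − 0.4503 = -0.2340 which rounds to -0.23
e^(−rT) = e^(−0.047·0.75) = 0.9654
N(−d₂) = N(0.23) = 0.5910;  N(−d₁) = N(-0.22) = 0.4129
P = 156·0.9654·0.5910 − 150·0.4129 = 89.0060 − 61.9350 = 27.0710

$27.07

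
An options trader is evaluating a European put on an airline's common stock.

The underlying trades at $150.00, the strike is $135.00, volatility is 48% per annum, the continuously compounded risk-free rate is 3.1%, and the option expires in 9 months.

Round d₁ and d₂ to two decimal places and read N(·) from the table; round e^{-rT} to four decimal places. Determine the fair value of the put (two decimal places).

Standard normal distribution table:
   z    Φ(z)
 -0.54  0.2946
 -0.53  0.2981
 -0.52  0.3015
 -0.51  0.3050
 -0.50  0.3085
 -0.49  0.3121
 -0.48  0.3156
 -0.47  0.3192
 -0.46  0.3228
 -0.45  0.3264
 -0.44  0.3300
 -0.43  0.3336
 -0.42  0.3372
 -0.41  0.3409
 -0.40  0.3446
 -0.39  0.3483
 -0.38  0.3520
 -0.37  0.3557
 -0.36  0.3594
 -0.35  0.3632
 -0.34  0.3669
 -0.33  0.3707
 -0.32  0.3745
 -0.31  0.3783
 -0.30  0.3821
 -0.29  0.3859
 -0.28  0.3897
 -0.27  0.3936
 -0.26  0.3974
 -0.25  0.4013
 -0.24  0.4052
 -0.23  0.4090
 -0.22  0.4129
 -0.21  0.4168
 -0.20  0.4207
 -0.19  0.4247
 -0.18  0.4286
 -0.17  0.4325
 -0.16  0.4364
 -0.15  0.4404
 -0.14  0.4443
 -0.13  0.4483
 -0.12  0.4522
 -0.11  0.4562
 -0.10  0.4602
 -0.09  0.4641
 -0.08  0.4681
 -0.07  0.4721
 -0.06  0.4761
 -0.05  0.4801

σ√T = 0.48 × 0.8660 = 0.4157
d₁ = [ln(150/135) + (0.031 + 0.48²/2)·0.75] / 0.4157 = [0.1054 + 0.1096] / 0.4157 = 0.5172 ⇒ 0.52
d₂ = d₁ − σ√T = 0.5172 − 0.4157 = 0.1015 ⇒ 0.10
e^(−rT) = e^(−0.031·0.75) = 0.9770
P = 135·0.9770·N(-0.10) − 150·N(-0.52) = 135·0.9770·0.4602 − 150·0.3015 = 60.6981 − 45.2250 = 15.4731

$15.47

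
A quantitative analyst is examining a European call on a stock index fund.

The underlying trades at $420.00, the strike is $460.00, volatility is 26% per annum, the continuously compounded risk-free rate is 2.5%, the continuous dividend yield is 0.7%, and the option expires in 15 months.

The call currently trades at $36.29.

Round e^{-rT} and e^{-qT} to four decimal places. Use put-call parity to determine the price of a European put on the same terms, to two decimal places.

$65.78

e^(−qT) = e^(−0.007·1.25) = 0.9913;  e^(−rT) = e^(−0.025·1.25) = 0.9692
Put-call parity: C − P = S·e^(−qT) − K·e^(−rT) = 420·0.9913 − 460·0.9692 = 416.3460 − 445.8320 = -29.4860
P = C − (C − P) = 36.29 − (-29.4860) = 65.7760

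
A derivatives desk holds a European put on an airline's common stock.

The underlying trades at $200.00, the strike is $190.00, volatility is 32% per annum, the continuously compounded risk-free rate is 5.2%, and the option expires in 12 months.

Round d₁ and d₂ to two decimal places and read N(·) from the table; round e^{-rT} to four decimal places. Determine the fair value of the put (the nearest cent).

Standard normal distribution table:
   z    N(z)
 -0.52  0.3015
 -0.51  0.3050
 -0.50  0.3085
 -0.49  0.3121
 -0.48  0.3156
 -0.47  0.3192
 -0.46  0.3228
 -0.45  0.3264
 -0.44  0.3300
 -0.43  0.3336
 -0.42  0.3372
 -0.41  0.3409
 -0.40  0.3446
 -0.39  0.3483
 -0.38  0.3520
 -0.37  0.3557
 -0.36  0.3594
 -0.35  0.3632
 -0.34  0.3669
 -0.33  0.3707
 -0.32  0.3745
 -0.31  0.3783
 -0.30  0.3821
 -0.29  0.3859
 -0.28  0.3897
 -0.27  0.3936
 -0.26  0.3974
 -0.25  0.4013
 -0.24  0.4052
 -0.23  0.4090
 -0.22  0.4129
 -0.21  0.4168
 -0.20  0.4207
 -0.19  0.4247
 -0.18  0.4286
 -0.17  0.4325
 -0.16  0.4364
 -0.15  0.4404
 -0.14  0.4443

$15.59

σ√T = 0.32 × 1.0000 = 0.3200
d₁ = [ln(200/190) + (0.052 + ½·0.32²)·1] / (σ√T) = (0.0513 + 0.1032) / 0.3200 = 0.4828 which rounds to 0.48
d₂ = 0.4828 − 0.3200 = 0.1628 which rounds to 0.16
exp(−rT) = exp(−0.052·1) = 0.9493
N(−d₂) = N(-0.16) = 0.4364;  N(−d₁) = N(-0.48) = 0.3156
P = 190·0.9493·0.4364 − 200·0.3156 = 78.7122 − 63.1200 = 15.5922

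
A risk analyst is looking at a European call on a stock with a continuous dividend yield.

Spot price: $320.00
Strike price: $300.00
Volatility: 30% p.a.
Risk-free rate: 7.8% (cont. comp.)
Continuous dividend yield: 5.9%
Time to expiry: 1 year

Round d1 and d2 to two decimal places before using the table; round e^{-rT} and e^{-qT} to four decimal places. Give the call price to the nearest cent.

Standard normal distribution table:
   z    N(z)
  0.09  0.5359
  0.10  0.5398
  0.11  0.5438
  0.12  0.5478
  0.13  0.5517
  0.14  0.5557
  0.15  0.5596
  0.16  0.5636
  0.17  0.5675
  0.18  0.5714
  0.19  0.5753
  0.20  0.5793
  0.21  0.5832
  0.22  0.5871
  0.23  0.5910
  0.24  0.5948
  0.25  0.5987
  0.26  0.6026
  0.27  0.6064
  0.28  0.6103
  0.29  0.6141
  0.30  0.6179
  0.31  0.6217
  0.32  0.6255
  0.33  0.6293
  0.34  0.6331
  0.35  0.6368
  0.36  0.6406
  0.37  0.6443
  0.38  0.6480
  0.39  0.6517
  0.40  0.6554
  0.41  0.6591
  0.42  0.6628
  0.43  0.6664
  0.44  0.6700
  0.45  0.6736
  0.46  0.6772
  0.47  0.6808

T = 1;  σ√T = 0.3000
d₁ = [ln(320/300) + (0.078 − 0.059 + 0.3²/2)·1] / 0.3000 = [0.0645 + 0.0640] / 0.3000 = 0.4285 which rounds to 0.43
d₂ = d₁ − σ√T = 0.4285 − 0.3000 = 0.1285 which rounds to 0.13
e^(−qT) = e^(−0.059·1) = 0.9427;  e^(−rT) = e^(−0.078·1) = 0.9250
N(d₁) = N(0.43) = 0.6664;  N(d₂) = N(0.13) = 0.5517
C = 320·0.9427·0.6664 − 300·0.9250·0.5517 = 201.0289 − 153.0967 = 47.9321

$47.93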